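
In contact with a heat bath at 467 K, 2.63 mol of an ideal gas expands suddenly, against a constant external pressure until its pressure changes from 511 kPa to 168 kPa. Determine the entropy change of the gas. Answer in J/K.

Entropy is a state function, so ΔS_gas depends only on the end states.
For an isothermal ideal gas ΔS_gas = nR ln(P₁/P₂) = 2.63 × 8.314 × ln(511/168) = 24.3 J/K.

ΔS_gas = 24.3 J/K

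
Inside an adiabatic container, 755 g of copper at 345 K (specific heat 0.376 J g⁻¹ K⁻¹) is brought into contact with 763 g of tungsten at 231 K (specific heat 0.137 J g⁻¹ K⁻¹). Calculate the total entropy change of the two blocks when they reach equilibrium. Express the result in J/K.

Energy balance: T_f = (m₁c₁T₁ + m₂c₂T₂)/(m₁c₁ + m₂c₂) = 314.32 K.
ΔS₁ = m₁c₁ ln(T_f/T₁) = 283.88 × ln(314.32/345) = -26.439 J/K.
ΔS₂ = m₂c₂ ln(T_f/T₂) = 104.531 × ln(314.32/231) = 32.195 J/K.
ΔS_total = -26.439 + 32.195 = 5.76 J/K.

ΔS_total = 5.76 J/K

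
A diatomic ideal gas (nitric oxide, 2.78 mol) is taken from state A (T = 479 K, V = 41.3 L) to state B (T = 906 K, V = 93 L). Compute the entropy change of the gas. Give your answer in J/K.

ΔS = 55.6 J/K

Entropy is a state function: ΔS = nC_V ln(T₂/T₁) + nR ln(V₂/V₁), with C_V = 5R/2 = 20.79 J mol⁻¹ K⁻¹ for a diatomic ideal gas.
ΔS = 2.78 × [20.79 × ln(906/479) + 8.314 × ln(93/41.3)] = 55.6 J/K.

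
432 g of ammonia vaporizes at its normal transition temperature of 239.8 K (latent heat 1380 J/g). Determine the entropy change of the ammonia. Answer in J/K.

Heat absorbed by the substance: Q = mL = 432 × 1380 = 596160 J.
At constant T, ΔS = Q_rev/T = 596160 / 239.8 = 2490 J/K.

ΔS = 2490 J/K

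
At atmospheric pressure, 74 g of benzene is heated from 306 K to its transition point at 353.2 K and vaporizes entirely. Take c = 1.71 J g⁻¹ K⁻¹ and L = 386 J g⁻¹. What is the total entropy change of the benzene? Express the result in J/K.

ΔS = 99 J/K

Warming step: ΔS₁ = m c ln(T_tr/T_i) = 74 × 1.71 × ln(353.2/306) = 18.15 J/K.
Phase change: ΔS₂ = +mL/T_tr = 74 × 386 / 353.2 = 80.87 J/K.
ΔS_total = (18.15) + (80.87) = 99 J/K.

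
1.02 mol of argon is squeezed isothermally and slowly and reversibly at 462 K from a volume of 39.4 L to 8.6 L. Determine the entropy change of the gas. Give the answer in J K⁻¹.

For an isothermal ideal gas ΔS_gas = nR ln(V₂/V₁) = 1.02 × 8.314 × ln(8.6/39.4) = -12.9 J/K.

ΔS_gas = -12.9 J/K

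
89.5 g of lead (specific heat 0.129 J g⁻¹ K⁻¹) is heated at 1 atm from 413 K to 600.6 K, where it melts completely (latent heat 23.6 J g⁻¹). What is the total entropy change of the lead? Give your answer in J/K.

ΔS = 7.84 J/K

Warming step: ΔS₁ = m c ln(T_tr/T_i) = 89.5 × 0.129 × ln(600.6/413) = 4.324 J/K.
Phase change: ΔS₂ = +mL/T_tr = 89.5 × 23.6 / 600.6 = 3.517 J/K.
ΔS_total = (4.324) + (3.517) = 7.84 J/K.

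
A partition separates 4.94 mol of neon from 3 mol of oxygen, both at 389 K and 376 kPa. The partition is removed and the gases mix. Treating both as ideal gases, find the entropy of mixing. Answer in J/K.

Mole fractions: x_A = 4.94/7.94 = 0.622, x_B = 0.378.
ΔS_mix = −R(n_A ln x_A + n_B ln x_B) = −8.314 × (4.94 ln 0.622 + 3 ln 0.378) = 43.8 J/K.

ΔS_mix = 43.8 J/K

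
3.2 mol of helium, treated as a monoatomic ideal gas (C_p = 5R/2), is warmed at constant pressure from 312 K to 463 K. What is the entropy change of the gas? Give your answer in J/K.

ΔS = 26.3 J/K

At constant pressure, ΔS = nC_p ln(T₂/T₁) with C_p = 5R/2 = 20.79 J mol⁻¹ K⁻¹.
ΔS = 3.2 × 20.79 × ln(463/312) = 26.3 J/K.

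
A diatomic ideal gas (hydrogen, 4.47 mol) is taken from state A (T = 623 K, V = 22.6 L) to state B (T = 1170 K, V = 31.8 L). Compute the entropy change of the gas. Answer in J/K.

ΔS = 71.2 J/K

Entropy is a state function: ΔS = nC_V ln(T₂/T₁) + nR ln(V₂/V₁), with C_V = 5R/2 = 20.79 J mol⁻¹ K⁻¹ for a diatomic ideal gas.
ΔS = 4.47 × [20.79 × ln(1170/623) + 8.314 × ln(31.8/22.6)] = 71.2 J/K.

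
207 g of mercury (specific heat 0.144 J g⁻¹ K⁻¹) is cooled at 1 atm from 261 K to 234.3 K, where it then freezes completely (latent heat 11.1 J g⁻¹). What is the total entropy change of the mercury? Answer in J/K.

ΔS = -13 J/K

Cooling step: ΔS₁ = m c ln(T_tr/T_i) = 207 × 0.144 × ln(234.3/261) = -3.217 J/K.
Phase change: ΔS₂ = −mL/T_tr = −207 × 11.1 / 234.3 = -9.807 J/K.
ΔS_total = (-3.217) + (-9.807) = -13 J/K.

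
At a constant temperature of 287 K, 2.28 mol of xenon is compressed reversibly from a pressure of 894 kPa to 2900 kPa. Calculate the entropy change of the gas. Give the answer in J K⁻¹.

For an isothermal ideal gas ΔS_gas = nR ln(P₁/P₂) = 2.28 × 8.314 × ln(894/2900) = -22.3 J/K.

ΔS_gas = -22.3 J/K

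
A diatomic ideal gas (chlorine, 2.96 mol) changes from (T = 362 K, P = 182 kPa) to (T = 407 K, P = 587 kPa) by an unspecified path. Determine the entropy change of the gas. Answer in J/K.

ΔS = nC_p ln(T₂/T₁) − nR ln(P₂/P₁), with C_p = 7R/2 = 29.1 J mol⁻¹ K⁻¹ for a diatomic ideal gas.
ΔS = 2.96 × [29.1 × ln(407/362) − 8.314 × ln(587/182)] = -18.7 J/K.

ΔS = -18.7 J/K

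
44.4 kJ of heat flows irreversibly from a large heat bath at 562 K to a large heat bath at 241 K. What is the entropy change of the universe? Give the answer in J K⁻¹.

ΔS_total = 105 J/K

ΔS_hot = −Q/T_H = −44400/562 = -79 J/K and ΔS_cold = +Q/T_C = 44400/241 = 184.2 J/K.
ΔS_total = -79 + 184.2 = 105 J/K, positive as the second law requires.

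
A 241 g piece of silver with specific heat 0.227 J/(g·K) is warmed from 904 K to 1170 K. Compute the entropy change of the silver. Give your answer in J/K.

ΔS = 14.1 J/K

ΔS = ∫dQ_rev/T = m c ln(T₂/T₁) = 241 × 0.227 × ln(1170/904) = 14.1 J/K.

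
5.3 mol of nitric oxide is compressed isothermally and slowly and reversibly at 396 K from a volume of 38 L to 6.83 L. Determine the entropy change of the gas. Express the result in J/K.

ΔS_gas = -75.6 J/K

For an isothermal ideal gas ΔS_gas = nR ln(V₂/V₁) = 5.3 × 8.314 × ln(6.83/38) = -75.6 J/K.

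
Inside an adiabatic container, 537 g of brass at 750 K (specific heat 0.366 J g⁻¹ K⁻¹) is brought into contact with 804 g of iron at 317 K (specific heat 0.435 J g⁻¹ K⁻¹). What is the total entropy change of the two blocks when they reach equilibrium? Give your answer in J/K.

Energy balance: T_f = (m₁c₁T₁ + m₂c₂T₂)/(m₁c₁ + m₂c₂) = 472.79 K.
ΔS₁ = m₁c₁ ln(T_f/T₁) = 196.542 × ln(472.79/750) = -90.69 J/K.
ΔS₂ = m₂c₂ ln(T_f/T₂) = 349.74 × ln(472.79/317) = 139.8 J/K.
ΔS_total = -90.69 + 139.8 = 49.1 J/K.

ΔS_total = 49.1 J/K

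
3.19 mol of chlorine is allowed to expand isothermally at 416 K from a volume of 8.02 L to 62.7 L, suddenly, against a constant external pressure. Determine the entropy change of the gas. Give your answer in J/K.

Entropy is a state function, so ΔS_gas depends only on the end states.
For an isothermal ideal gas ΔS_gas = nR ln(V₂/V₁) = 3.19 × 8.314 × ln(62.7/8.02) = 54.5 J/K.

ΔS_gas = 54.5 J/K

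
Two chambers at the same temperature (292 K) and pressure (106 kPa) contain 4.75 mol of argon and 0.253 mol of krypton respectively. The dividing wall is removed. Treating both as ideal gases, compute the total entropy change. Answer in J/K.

ΔS_mix = 8.33 J/K

Mole fractions: x_A = 4.75/5 = 0.949, x_B = 0.0506.
ΔS_mix = −R(n_A ln x_A + n_B ln x_B) = −8.314 × (4.75 ln 0.949 + 0.253 ln 0.0506) = 8.33 J/K.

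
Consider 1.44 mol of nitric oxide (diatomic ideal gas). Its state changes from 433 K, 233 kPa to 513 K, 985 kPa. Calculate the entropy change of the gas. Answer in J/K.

ΔS = nC_p ln(T₂/T₁) − nR ln(P₂/P₁), with C_p = 7R/2 = 29.1 J mol⁻¹ K⁻¹ for a diatomic ideal gas.
ΔS = 1.44 × [29.1 × ln(513/433) − 8.314 × ln(985/233)] = -10.2 J/K.

ΔS = -10.2 J/K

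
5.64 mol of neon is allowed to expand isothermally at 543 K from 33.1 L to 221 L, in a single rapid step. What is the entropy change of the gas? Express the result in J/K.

ΔS_gas = 89 J/K

Entropy is a state function, so ΔS_gas depends only on the end states.
For an isothermal ideal gas ΔS_gas = nR ln(V₂/V₁) = 5.64 × 8.314 × ln(221/33.1) = 89 J/K.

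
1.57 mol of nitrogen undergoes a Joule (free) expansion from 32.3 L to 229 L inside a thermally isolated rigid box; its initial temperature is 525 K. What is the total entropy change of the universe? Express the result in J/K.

ΔS_universe = 25.6 J/K

No heat is exchanged and no work is done, so the ideal-gas temperature stays constant.
Entropy is a state function; using a reversible isothermal path, ΔS_gas = nR ln(V₂/V₁) = 1.57 × 8.314 × ln(229/32.3) = 25.6 J/K.
The insulated surroundings exchange no heat, so ΔS_surr = 0 and ΔS_universe = ΔS_gas.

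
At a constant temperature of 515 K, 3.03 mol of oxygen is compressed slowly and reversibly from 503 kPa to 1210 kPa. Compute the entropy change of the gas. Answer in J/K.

For an isothermal ideal gas ΔS_gas = nR ln(P₁/P₂) = 3.03 × 8.314 × ln(503/1210) = -22.1 J/K.

ΔS_gas = -22.1 J/K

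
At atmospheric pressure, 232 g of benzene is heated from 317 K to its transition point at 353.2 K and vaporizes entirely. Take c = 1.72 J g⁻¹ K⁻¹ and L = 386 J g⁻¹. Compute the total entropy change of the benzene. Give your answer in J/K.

ΔS = 297 J/K

Warming step: ΔS₁ = m c ln(T_tr/T_i) = 232 × 1.72 × ln(353.2/317) = 43.15 J/K.
Phase change: ΔS₂ = +mL/T_tr = 232 × 386 / 353.2 = 253.5 J/K.
ΔS_total = (43.15) + (253.5) = 297 J/K.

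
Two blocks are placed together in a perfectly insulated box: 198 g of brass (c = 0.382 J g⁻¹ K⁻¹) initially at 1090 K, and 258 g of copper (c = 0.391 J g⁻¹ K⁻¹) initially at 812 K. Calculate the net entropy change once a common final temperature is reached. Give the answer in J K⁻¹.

ΔS_total = 1.89 J/K

Energy balance: T_f = (m₁c₁T₁ + m₂c₂T₂)/(m₁c₁ + m₂c₂) = 931.12 K.
ΔS₁ = m₁c₁ ln(T_f/T₁) = 75.636 × ln(931.12/1090) = -11.92 J/K.
ΔS₂ = m₂c₂ ln(T_f/T₂) = 100.878 × ln(931.12/812) = 13.81 J/K.
ΔS_total = -11.92 + 13.81 = 1.89 J/K.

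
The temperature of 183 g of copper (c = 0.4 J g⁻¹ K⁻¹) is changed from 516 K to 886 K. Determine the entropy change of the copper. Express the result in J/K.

ΔS = ∫dQ_rev/T = m c ln(T₂/T₁) = 183 × 0.4 × ln(886/516) = 39.6 J/K.

ΔS = 39.6 J/K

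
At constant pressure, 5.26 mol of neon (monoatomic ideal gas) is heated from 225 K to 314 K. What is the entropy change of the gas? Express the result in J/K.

At constant pressure, ΔS = nC_p ln(T₂/T₁) with C_p = 5R/2 = 20.79 J mol⁻¹ K⁻¹.
ΔS = 5.26 × 20.79 × ln(314/225) = 36.4 J/K.

ΔS = 36.4 J/K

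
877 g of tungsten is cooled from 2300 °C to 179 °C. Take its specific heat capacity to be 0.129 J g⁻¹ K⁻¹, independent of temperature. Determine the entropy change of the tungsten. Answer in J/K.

In kelvin: T₁ = 2573.15 K, T₂ = 452.15 K. ΔS = ∫dQ_rev/T = m c ln(T₂/T₁) = 877 × 0.129 × ln(452.15/2573.15) = -197 J/K.

ΔS = -197 J/K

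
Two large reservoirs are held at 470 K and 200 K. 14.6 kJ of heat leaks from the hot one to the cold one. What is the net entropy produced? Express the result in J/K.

ΔS_total = 41.9 J/K

ΔS_hot = −Q/T_H = −14600/470 = -31.06 J/K and ΔS_cold = +Q/T_C = 14600/200 = 73 J/K.
ΔS_total = -31.06 + 73 = 41.9 J/K, positive as the second law requires.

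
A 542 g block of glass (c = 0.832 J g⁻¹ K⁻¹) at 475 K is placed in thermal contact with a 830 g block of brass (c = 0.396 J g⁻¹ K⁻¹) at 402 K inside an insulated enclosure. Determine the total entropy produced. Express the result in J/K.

ΔS_total = 2.62 J/K

Energy balance: T_f = (m₁c₁T₁ + m₂c₂T₂)/(m₁c₁ + m₂c₂) = 444.22 K.
ΔS₁ = m₁c₁ ln(T_f/T₁) = 450.944 × ln(444.22/475) = -30.21 J/K.
ΔS₂ = m₂c₂ ln(T_f/T₂) = 328.68 × ln(444.22/402) = 32.83 J/K.
ΔS_total = -30.21 + 32.83 = 2.62 J/K.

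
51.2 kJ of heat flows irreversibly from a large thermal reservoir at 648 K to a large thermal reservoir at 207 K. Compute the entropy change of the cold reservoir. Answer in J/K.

The cold reservoir gains heat Q, so ΔS_cold = +Q/T_C = 51200/207 = 247 J/K.

ΔS_cold = 247 J/K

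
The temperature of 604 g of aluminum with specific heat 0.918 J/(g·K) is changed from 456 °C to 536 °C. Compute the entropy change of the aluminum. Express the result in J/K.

ΔS = 57.7 J/K

In kelvin: T₁ = 729.15 K, T₂ = 809.15 K. ΔS = ∫dQ_rev/T = m c ln(T₂/T₁) = 604 × 0.918 × ln(809.15/729.15) = 57.7 J/K.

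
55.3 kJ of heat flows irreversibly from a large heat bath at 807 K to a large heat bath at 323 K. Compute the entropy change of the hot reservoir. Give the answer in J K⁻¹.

The hot reservoir loses heat Q, so ΔS_hot = −Q/T_H = −55300/807 = -68.5 J/K.

ΔS_hot = -68.5 J/K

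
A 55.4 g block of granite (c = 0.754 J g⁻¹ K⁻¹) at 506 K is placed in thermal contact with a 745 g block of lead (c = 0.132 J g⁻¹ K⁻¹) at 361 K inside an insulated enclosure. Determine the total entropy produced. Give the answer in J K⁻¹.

Energy balance: T_f = (m₁c₁T₁ + m₂c₂T₂)/(m₁c₁ + m₂c₂) = 404.23 K.
ΔS₁ = m₁c₁ ln(T_f/T₁) = 41.7716 × ln(404.23/506) = -9.38 J/K.
ΔS₂ = m₂c₂ ln(T_f/T₂) = 98.34 × ln(404.23/361) = 11.12 J/K.
ΔS_total = -9.38 + 11.12 = 1.74 J/K.

ΔS_total = 1.74 J/K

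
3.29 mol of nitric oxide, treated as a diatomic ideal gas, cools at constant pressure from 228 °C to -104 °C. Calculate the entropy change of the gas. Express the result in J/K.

In kelvin: T₁ = 501.15 K, T₂ = 169.15 K. At constant pressure, ΔS = nC_p ln(T₂/T₁) with C_p = 7R/2 = 29.1 J mol⁻¹ K⁻¹.
ΔS = 3.29 × 29.1 × ln(169.15/501.15) = -104 J/K.

ΔS = -104 J/K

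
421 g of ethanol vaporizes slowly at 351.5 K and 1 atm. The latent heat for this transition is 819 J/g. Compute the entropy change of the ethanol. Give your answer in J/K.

ΔS = 981 J/K

Heat absorbed by the substance: Q = mL = 421 × 819 = 344799 J.
At constant T, ΔS = Q_rev/T = 344799 / 351.5 = 981 J/K.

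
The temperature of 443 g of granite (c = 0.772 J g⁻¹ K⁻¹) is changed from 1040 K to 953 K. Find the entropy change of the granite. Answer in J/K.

ΔS = -29.9 J/K

ΔS = ∫dQ_rev/T = m c ln(T₂/T₁) = 443 × 0.772 × ln(953/1040) = -29.9 J/K.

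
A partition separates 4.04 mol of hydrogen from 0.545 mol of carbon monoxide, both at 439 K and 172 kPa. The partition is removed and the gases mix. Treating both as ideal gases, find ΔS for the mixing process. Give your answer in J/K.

Mole fractions: x_A = 4.04/4.58 = 0.881, x_B = 0.119.
ΔS_mix = −R(n_A ln x_A + n_B ln x_B) = −8.314 × (4.04 ln 0.881 + 0.545 ln 0.119) = 13.9 J/K.

ΔS_mix = 13.9 J/K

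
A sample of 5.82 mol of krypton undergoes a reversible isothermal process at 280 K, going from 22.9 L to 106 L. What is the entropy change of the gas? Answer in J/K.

For an isothermal ideal gas ΔS_gas = nR ln(V₂/V₁) = 5.82 × 8.314 × ln(106/22.9) = 74.1 J/K.

ΔS_gas = 74.1 J/K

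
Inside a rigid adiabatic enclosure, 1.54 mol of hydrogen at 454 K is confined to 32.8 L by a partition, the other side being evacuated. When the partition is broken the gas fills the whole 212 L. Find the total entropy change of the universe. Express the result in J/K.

ΔS_universe = 23.9 J/K

No heat is exchanged and no work is done, so the ideal-gas temperature stays constant.
Entropy is a state function; using a reversible isothermal path, ΔS_gas = nR ln(V₂/V₁) = 1.54 × 8.314 × ln(212/32.8) = 23.9 J/K.
The insulated surroundings exchange no heat, so ΔS_surr = 0 and ΔS_universe = ΔS_gas.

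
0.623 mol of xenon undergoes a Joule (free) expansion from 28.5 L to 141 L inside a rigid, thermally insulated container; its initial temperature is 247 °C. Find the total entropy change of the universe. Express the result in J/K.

No heat is exchanged and no work is done, so the ideal-gas temperature stays constant.
Entropy is a state function; using a reversible isothermal path, ΔS_gas = nR ln(V₂/V₁) = 0.623 × 8.314 × ln(141/28.5) = 8.28 J/K.
The insulated surroundings exchange no heat, so ΔS_surr = 0 and ΔS_universe = ΔS_gas.

ΔS_universe = 8.28 J/K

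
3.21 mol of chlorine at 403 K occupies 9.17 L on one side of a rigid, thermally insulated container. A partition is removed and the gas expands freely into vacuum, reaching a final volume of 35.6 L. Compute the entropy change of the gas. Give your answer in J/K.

ΔS_gas = 36.2 J/K

No heat is exchanged and no work is done, so the ideal-gas temperature stays constant.
Entropy is a state function; using a reversible isothermal path, ΔS_gas = nR ln(V₂/V₁) = 3.21 × 8.314 × ln(35.6/9.17) = 36.2 J/K.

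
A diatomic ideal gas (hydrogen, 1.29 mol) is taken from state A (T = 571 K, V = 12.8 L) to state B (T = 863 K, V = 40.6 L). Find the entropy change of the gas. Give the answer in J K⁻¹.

ΔS = 23.5 J/K

Entropy is a state function: ΔS = nC_V ln(T₂/T₁) + nR ln(V₂/V₁), with C_V = 5R/2 = 20.79 J mol⁻¹ K⁻¹ for a diatomic ideal gas.
ΔS = 1.29 × [20.79 × ln(863/571) + 8.314 × ln(40.6/12.8)] = 23.5 J/K.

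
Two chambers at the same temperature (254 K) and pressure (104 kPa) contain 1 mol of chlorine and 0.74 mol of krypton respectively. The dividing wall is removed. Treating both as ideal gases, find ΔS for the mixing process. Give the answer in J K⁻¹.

ΔS_mix = 9.87 J/K

Mole fractions: x_A = 1/1.74 = 0.575, x_B = 0.425.
ΔS_mix = −R(n_A ln x_A + n_B ln x_B) = −8.314 × (1 ln 0.575 + 0.74 ln 0.425) = 9.87 J/K.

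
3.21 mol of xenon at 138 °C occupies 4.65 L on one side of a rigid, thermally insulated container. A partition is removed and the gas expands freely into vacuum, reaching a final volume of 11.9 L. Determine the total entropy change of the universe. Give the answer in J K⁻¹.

For an ideal gas in free expansion Q = 0 and W = 0, so T is unchanged.
Entropy is a state function; using a reversible isothermal path, ΔS_gas = nR ln(V₂/V₁) = 3.21 × 8.314 × ln(11.9/4.65) = 25.1 J/K.
The insulated surroundings exchange no heat, so ΔS_surr = 0 and ΔS_universe = ΔS_gas.

ΔS_universe = 25.1 J/K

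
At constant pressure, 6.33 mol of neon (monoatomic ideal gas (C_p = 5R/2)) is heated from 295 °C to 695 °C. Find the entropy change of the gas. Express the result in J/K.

ΔS = 70.1 J/K

In kelvin: T₁ = 568.15 K, T₂ = 968.15 K. At constant pressure, ΔS = nC_p ln(T₂/T₁) with C_p = 5R/2 = 20.79 J mol⁻¹ K⁻¹.
ΔS = 6.33 × 20.79 × ln(968.15/568.15) = 70.1 J/K.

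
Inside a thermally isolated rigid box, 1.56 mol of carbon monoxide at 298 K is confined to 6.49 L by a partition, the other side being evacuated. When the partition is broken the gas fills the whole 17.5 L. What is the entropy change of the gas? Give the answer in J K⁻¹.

No heat is exchanged and no work is done, so the ideal-gas temperature stays constant.
Entropy is a state function; using a reversible isothermal path, ΔS_gas = nR ln(V₂/V₁) = 1.56 × 8.314 × ln(17.5/6.49) = 12.9 J/K.

ΔS_gas = 12.9 J/K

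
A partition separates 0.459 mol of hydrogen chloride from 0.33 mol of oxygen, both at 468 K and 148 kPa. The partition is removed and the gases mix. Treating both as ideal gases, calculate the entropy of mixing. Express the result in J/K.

Mole fractions: x_A = 0.459/0.789 = 0.582, x_B = 0.418.
ΔS_mix = −R(n_A ln x_A + n_B ln x_B) = −8.314 × (0.459 ln 0.582 + 0.33 ln 0.418) = 4.46 J/K.

ΔS_mix = 4.46 J/K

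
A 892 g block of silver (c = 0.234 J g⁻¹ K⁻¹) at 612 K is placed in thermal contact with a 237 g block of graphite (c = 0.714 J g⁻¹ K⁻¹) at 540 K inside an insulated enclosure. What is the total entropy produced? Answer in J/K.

ΔS_total = 0.728 J/K

Energy balance: T_f = (m₁c₁T₁ + m₂c₂T₂)/(m₁c₁ + m₂c₂) = 579.76 K.
ΔS₁ = m₁c₁ ln(T_f/T₁) = 208.728 × ln(579.76/612) = -11.295 J/K.
ΔS₂ = m₂c₂ ln(T_f/T₂) = 169.218 × ln(579.76/540) = 12.023 J/K.
ΔS_total = -11.295 + 12.023 = 0.728 J/K.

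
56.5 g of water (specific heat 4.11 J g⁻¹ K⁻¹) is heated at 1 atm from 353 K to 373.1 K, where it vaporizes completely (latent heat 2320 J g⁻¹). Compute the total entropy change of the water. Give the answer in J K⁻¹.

ΔS = 364 J/K

Warming step: ΔS₁ = m c ln(T_tr/T_i) = 56.5 × 4.11 × ln(373.1/353) = 12.86 J/K.
Phase change: ΔS₂ = +mL/T_tr = 56.5 × 2320 / 373.1 = 351.3 J/K.
ΔS_total = (12.86) + (351.3) = 364 J/K.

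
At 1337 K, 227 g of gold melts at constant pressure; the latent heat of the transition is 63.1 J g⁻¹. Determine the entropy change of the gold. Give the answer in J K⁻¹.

Heat absorbed by the substance: Q = mL = 227 × 63.1 = 14323.7 J.
At constant T, ΔS = Q_rev/T = 14323.7 / 1337 = 10.7 J/K.

ΔS = 10.7 J/K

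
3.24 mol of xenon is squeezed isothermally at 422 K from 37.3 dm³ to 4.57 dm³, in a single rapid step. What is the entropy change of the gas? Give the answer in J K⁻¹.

Entropy is a state function, so ΔS_gas depends only on the end states.
For an isothermal ideal gas ΔS_gas = nR ln(V₂/V₁) = 3.24 × 8.314 × ln(4.57/37.3) = -56.6 J/K.

ΔS_gas = -56.6 J/K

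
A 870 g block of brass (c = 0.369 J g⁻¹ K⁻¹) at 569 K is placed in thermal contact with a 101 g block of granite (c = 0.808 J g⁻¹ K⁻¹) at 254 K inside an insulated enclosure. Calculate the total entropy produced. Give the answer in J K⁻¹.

ΔS_total = 17.9 J/K

Energy balance: T_f = (m₁c₁T₁ + m₂c₂T₂)/(m₁c₁ + m₂c₂) = 505.15 K.
ΔS₁ = m₁c₁ ln(T_f/T₁) = 321.03 × ln(505.15/569) = -38.21 J/K.
ΔS₂ = m₂c₂ ln(T_f/T₂) = 81.608 × ln(505.15/254) = 56.11 J/K.
ΔS_total = -38.21 + 56.11 = 17.9 J/K.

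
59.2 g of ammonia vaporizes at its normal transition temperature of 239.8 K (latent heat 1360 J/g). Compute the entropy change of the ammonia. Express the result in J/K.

ΔS = 336 J/K

Heat absorbed by the substance: Q = mL = 59.2 × 1360 = 80512 J.
At constant T, ΔS = Q_rev/T = 80512 / 239.8 = 336 J/K.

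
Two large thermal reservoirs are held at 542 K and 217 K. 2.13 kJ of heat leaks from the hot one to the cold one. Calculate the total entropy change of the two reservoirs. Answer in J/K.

ΔS_hot = −Q/T_H = −2130/542 = -3.93 J/K and ΔS_cold = +Q/T_C = 2130/217 = 9.816 J/K.
ΔS_total = -3.93 + 9.816 = 5.89 J/K, positive as the second law requires.

ΔS_total = 5.89 J/K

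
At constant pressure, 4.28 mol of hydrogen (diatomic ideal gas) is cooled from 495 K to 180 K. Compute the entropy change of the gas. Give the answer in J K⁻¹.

At constant pressure, ΔS = nC_p ln(T₂/T₁) with C_p = 7R/2 = 29.1 J mol⁻¹ K⁻¹.
ΔS = 4.28 × 29.1 × ln(180/495) = -126 J/K.

ΔS = -126 J/K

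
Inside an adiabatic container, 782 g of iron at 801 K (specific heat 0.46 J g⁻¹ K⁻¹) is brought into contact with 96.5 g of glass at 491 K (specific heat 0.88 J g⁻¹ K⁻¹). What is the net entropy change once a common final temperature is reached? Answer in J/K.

Energy balance: T_f = (m₁c₁T₁ + m₂c₂T₂)/(m₁c₁ + m₂c₂) = 741.79 K.
ΔS₁ = m₁c₁ ln(T_f/T₁) = 359.72 × ln(741.79/801) = -27.62 J/K.
ΔS₂ = m₂c₂ ln(T_f/T₂) = 84.92 × ln(741.79/491) = 35.04 J/K.
ΔS_total = -27.62 + 35.04 = 7.42 J/K.

ΔS_total = 7.42 J/K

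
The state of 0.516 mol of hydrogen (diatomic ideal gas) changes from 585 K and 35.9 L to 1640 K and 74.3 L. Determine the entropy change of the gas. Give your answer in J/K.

Entropy is a state function: ΔS = nC_V ln(T₂/T₁) + nR ln(V₂/V₁), with C_V = 5R/2 = 20.79 J mol⁻¹ K⁻¹ for a diatomic ideal gas.
ΔS = 0.516 × [20.79 × ln(1640/585) + 8.314 × ln(74.3/35.9)] = 14.2 J/K.

ΔS = 14.2 J/K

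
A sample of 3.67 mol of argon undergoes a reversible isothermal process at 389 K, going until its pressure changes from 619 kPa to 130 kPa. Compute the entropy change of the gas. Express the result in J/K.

ΔS_gas = 47.6 J/K

For an isothermal ideal gas ΔS_gas = nR ln(P₁/P₂) = 3.67 × 8.314 × ln(619/130) = 47.6 J/K.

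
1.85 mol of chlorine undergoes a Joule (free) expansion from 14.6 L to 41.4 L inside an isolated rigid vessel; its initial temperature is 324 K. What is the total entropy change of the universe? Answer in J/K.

For an ideal gas in free expansion Q = 0 and W = 0, so T is unchanged.
Entropy is a state function; using a reversible isothermal path, ΔS_gas = nR ln(V₂/V₁) = 1.85 × 8.314 × ln(41.4/14.6) = 16 J/K.
The insulated surroundings exchange no heat, so ΔS_surr = 0 and ΔS_universe = ΔS_gas.

ΔS_universe = 16 J/K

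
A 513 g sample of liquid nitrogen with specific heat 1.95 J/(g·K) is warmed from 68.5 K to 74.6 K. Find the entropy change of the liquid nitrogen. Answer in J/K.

ΔS = 85.3 J/K

ΔS = ∫dQ_rev/T = m c ln(T₂/T₁) = 513 × 1.95 × ln(74.6/68.5) = 85.3 J/K.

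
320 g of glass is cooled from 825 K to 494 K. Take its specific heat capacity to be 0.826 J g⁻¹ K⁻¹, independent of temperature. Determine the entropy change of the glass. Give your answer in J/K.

ΔS = ∫dQ_rev/T = m c ln(T₂/T₁) = 320 × 0.826 × ln(494/825) = -136 J/K.

ΔS = -136 J/K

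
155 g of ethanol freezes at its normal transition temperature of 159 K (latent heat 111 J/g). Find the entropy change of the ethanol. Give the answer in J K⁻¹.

Heat released by the substance: Q = −mL = −155 × 111 = −17205 J.
At constant T, ΔS = Q_rev/T = −17205 / 159 = -108 J/K.

ΔS = -108 J/K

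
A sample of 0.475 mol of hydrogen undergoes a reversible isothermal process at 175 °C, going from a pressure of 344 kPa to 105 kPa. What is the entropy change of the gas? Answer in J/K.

ΔS_gas = 4.69 J/K

For an isothermal ideal gas ΔS_gas = nR ln(P₁/P₂) = 0.475 × 8.314 × ln(344/105) = 4.69 J/K.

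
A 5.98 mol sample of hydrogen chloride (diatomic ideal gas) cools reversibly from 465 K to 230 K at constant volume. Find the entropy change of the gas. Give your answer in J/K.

At constant volume, ΔS = nC_V ln(T₂/T₁) with C_V = 5R/2 = 20.79 J mol⁻¹ K⁻¹.
ΔS = 5.98 × 20.79 × ln(230/465) = -87.5 J/K.

ΔS = -87.5 J/K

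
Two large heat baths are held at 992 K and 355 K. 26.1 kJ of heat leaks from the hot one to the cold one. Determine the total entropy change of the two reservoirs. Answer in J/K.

ΔS_hot = −Q/T_H = −26100/992 = -26.31 J/K and ΔS_cold = +Q/T_C = 26100/355 = 73.52 J/K.
ΔS_total = -26.31 + 73.52 = 47.2 J/K, positive as the second law requires.

ΔS_total = 47.2 J/K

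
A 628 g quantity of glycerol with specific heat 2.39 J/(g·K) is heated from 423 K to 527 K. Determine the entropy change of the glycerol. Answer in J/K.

ΔS = 330 J/K

ΔS = ∫dQ_rev/T = m c ln(T₂/T₁) = 628 × 2.39 × ln(527/423) = 330 J/K.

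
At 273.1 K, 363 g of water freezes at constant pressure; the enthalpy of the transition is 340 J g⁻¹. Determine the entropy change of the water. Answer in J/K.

Heat released by the substance: Q = −mL = −363 × 340 = −123420 J.
At constant T, ΔS = Q_rev/T = −123420 / 273.1 = -452 J/K.

ΔS = -452 J/K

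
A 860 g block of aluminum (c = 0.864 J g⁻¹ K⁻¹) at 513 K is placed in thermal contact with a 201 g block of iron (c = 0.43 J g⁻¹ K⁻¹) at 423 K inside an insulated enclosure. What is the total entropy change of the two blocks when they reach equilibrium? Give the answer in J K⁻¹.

ΔS_total = 1.37 J/K

Energy balance: T_f = (m₁c₁T₁ + m₂c₂T₂)/(m₁c₁ + m₂c₂) = 503.62 K.
ΔS₁ = m₁c₁ ln(T_f/T₁) = 743.04 × ln(503.62/513) = -13.71 J/K.
ΔS₂ = m₂c₂ ln(T_f/T₂) = 86.43 × ln(503.62/423) = 15.08 J/K.
ΔS_total = -13.71 + 15.08 = 1.37 J/K.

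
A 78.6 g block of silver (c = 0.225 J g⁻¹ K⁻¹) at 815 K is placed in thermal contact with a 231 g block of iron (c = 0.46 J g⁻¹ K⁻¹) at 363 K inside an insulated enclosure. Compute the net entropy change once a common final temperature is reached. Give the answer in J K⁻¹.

ΔS_total = 5.97 J/K

Energy balance: T_f = (m₁c₁T₁ + m₂c₂T₂)/(m₁c₁ + m₂c₂) = 427.49 K.
ΔS₁ = m₁c₁ ln(T_f/T₁) = 17.685 × ln(427.49/815) = -11.41 J/K.
ΔS₂ = m₂c₂ ln(T_f/T₂) = 106.26 × ln(427.49/363) = 17.38 J/K.
ΔS_total = -11.41 + 17.38 = 5.97 J/K.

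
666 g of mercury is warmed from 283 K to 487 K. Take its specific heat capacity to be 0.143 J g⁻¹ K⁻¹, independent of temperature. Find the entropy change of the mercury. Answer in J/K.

ΔS = ∫dQ_rev/T = m c ln(T₂/T₁) = 666 × 0.143 × ln(487/283) = 51.7 J/K.

ΔS = 51.7 J/K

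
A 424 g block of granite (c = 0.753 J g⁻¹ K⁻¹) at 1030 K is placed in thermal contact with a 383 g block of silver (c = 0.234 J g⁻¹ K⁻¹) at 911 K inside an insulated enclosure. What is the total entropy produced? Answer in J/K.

ΔS_total = 0.515 J/K

Energy balance: T_f = (m₁c₁T₁ + m₂c₂T₂)/(m₁c₁ + m₂c₂) = 1003.9 K.
ΔS₁ = m₁c₁ ln(T_f/T₁) = 319.272 × ln(1003.9/1030) = -8.189 J/K.
ΔS₂ = m₂c₂ ln(T_f/T₂) = 89.622 × ln(1003.9/911) = 8.704 J/K.
ΔS_total = -8.189 + 8.704 = 0.515 J/K.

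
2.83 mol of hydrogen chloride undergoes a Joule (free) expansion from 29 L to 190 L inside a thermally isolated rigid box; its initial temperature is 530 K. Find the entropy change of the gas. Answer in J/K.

ΔS_gas = 44.2 J/K

No heat is exchanged and no work is done, so the ideal-gas temperature stays constant.
Entropy is a state function; using a reversible isothermal path, ΔS_gas = nR ln(V₂/V₁) = 2.83 × 8.314 × ln(190/29) = 44.2 J/K.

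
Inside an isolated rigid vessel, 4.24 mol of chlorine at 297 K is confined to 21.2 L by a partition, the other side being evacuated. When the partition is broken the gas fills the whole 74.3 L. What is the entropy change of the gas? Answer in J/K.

For an ideal gas in free expansion Q = 0 and W = 0, so T is unchanged.
Entropy is a state function; using a reversible isothermal path, ΔS_gas = nR ln(V₂/V₁) = 4.24 × 8.314 × ln(74.3/21.2) = 44.2 J/K.

ΔS_gas = 44.2 J/K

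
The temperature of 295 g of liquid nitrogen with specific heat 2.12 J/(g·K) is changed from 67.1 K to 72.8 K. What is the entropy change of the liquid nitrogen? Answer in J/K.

ΔS = 51 J/K

ΔS = ∫dQ_rev/T = m c ln(T₂/T₁) = 295 × 2.12 × ln(72.8/67.1) = 51 J/K.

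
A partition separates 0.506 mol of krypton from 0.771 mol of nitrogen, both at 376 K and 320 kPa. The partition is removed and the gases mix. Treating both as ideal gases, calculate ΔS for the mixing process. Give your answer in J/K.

ΔS_mix = 7.13 J/K

Mole fractions: x_A = 0.506/1.28 = 0.396, x_B = 0.604.
ΔS_mix = −R(n_A ln x_A + n_B ln x_B) = −8.314 × (0.506 ln 0.396 + 0.771 ln 0.604) = 7.13 J/K.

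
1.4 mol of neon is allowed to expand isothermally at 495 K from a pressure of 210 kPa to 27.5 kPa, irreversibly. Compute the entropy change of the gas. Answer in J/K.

ΔS_gas = 23.7 J/K

Entropy is a state function, so ΔS_gas depends only on the end states.
For an isothermal ideal gas ΔS_gas = nR ln(P₁/P₂) = 1.4 × 8.314 × ln(210/27.5) = 23.7 J/K.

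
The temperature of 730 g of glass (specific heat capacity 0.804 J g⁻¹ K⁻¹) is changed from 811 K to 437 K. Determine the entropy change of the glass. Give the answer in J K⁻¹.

ΔS = -363 J/K

ΔS = ∫dQ_rev/T = m c ln(T₂/T₁) = 730 × 0.804 × ln(437/811) = -363 J/K.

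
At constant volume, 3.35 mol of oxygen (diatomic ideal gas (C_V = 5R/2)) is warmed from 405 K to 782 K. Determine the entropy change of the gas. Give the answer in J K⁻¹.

ΔS = 45.8 J/K

At constant volume, ΔS = nC_V ln(T₂/T₁) with C_V = 5R/2 = 20.79 J mol⁻¹ K⁻¹.
ΔS = 3.35 × 20.79 × ln(782/405) = 45.8 J/K.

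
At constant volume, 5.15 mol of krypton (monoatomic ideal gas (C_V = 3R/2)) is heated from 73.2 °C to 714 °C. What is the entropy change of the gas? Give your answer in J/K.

ΔS = 67.3 J/K

In kelvin: T₁ = 346.35 K, T₂ = 987.15 K. At constant volume, ΔS = nC_V ln(T₂/T₁) with C_V = 3R/2 = 12.47 J mol⁻¹ K⁻¹.
ΔS = 5.15 × 12.47 × ln(987.15/346.35) = 67.3 J/K.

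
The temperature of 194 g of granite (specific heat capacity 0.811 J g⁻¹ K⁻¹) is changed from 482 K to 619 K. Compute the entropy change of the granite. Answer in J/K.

ΔS = ∫dQ_rev/T = m c ln(T₂/T₁) = 194 × 0.811 × ln(619/482) = 39.4 J/K.

ΔS = 39.4 J/K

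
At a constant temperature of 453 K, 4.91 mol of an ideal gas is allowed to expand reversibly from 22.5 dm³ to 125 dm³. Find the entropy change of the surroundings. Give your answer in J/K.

For an isothermal ideal gas ΔS_gas = nR ln(V₂/V₁) = 4.91 × 8.314 × ln(125/22.5) = 70 J/K.
The process is reversible, so ΔS_surr = −ΔS_gas = -70 J/K and ΔS_universe = 0.

ΔS_surr = -70 J/K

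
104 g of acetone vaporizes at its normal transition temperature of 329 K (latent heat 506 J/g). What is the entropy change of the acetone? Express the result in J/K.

ΔS = 160 J/K

Heat absorbed by the substance: Q = mL = 104 × 506 = 52624 J.
At constant T, ΔS = Q_rev/T = 52624 / 329 = 160 J/K.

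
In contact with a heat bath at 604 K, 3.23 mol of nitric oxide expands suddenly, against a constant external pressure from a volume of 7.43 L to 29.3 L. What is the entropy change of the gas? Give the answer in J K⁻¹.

Entropy is a state function, so ΔS_gas depends only on the end states.
For an isothermal ideal gas ΔS_gas = nR ln(V₂/V₁) = 3.23 × 8.314 × ln(29.3/7.43) = 36.8 J/K.

ΔS_gas = 36.8 J/K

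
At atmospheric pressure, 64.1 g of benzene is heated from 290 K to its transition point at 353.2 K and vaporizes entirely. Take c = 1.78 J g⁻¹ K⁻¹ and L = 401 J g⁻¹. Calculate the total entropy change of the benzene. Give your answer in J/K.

Warming step: ΔS₁ = m c ln(T_tr/T_i) = 64.1 × 1.78 × ln(353.2/290) = 22.49 J/K.
Phase change: ΔS₂ = +mL/T_tr = 64.1 × 401 / 353.2 = 72.77 J/K.
ΔS_total = (22.49) + (72.77) = 95.3 J/K.

ΔS = 95.3 J/K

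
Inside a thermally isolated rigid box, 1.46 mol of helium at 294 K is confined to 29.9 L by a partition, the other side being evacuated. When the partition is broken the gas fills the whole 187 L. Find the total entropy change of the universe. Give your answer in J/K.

ΔS_universe = 22.3 J/K

No heat is exchanged and no work is done, so the ideal-gas temperature stays constant.
Entropy is a state function; using a reversible isothermal path, ΔS_gas = nR ln(V₂/V₁) = 1.46 × 8.314 × ln(187/29.9) = 22.3 J/K.
The insulated surroundings exchange no heat, so ΔS_surr = 0 and ΔS_universe = ΔS_gas.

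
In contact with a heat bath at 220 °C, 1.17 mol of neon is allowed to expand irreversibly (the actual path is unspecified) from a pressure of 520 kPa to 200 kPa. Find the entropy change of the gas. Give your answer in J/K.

Entropy is a state function, so ΔS_gas depends only on the end states.
For an isothermal ideal gas ΔS_gas = nR ln(P₁/P₂) = 1.17 × 8.314 × ln(520/200) = 9.29 J/K.

ΔS_gas = 9.29 J/K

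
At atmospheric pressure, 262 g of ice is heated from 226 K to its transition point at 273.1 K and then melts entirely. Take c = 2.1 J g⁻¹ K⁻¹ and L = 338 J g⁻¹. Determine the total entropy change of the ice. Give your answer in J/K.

Warming step: ΔS₁ = m c ln(T_tr/T_i) = 262 × 2.1 × ln(273.1/226) = 104.2 J/K.
Phase change: ΔS₂ = +mL/T_tr = 262 × 338 / 273.1 = 324.3 J/K.
ΔS_total = (104.2) + (324.3) = 428 J/K.

ΔS = 428 J/K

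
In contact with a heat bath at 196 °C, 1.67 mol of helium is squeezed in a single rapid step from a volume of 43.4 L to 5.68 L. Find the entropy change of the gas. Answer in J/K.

Entropy is a state function, so ΔS_gas depends only on the end states.
For an isothermal ideal gas ΔS_gas = nR ln(V₂/V₁) = 1.67 × 8.314 × ln(5.68/43.4) = -28.2 J/K.

ΔS_gas = -28.2 J/K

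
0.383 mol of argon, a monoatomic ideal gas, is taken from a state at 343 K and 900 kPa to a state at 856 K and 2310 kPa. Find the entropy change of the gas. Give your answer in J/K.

ΔS = nC_p ln(T₂/T₁) − nR ln(P₂/P₁), with C_p = 5R/2 = 20.79 J mol⁻¹ K⁻¹ for a monoatomic ideal gas.
ΔS = 0.383 × [20.79 × ln(856/343) − 8.314 × ln(2310/900)] = 4.28 J/K.

ΔS = 4.28 J/K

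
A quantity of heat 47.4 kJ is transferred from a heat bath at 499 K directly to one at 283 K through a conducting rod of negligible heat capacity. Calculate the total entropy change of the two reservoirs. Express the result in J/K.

ΔS_total = 72.5 J/K

ΔS_hot = −Q/T_H = −47400/499 = -94.99 J/K and ΔS_cold = +Q/T_C = 47400/283 = 167.5 J/K.
ΔS_total = -94.99 + 167.5 = 72.5 J/K, positive as the second law requires.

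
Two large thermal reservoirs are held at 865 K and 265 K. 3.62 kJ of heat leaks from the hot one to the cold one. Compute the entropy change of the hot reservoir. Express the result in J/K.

ΔS_hot = -4.18 J/K

The hot reservoir loses heat Q, so ΔS_hot = −Q/T_H = −3620/865 = -4.18 J/K.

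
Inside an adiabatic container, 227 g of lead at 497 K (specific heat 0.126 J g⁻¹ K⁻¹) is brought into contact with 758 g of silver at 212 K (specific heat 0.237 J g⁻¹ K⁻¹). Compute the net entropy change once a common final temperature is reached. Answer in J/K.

Energy balance: T_f = (m₁c₁T₁ + m₂c₂T₂)/(m₁c₁ + m₂c₂) = 251.14 K.
ΔS₁ = m₁c₁ ln(T_f/T₁) = 28.602 × ln(251.14/497) = -19.52 J/K.
ΔS₂ = m₂c₂ ln(T_f/T₂) = 179.646 × ln(251.14/212) = 30.44 J/K.
ΔS_total = -19.52 + 30.44 = 10.9 J/K.

ΔS_total = 10.9 J/K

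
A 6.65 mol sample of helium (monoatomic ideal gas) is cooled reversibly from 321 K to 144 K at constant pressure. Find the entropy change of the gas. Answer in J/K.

ΔS = -111 J/K

At constant pressure, ΔS = nC_p ln(T₂/T₁) with C_p = 5R/2 = 20.79 J mol⁻¹ K⁻¹.
ΔS = 6.65 × 20.79 × ln(144/321) = -111 J/K.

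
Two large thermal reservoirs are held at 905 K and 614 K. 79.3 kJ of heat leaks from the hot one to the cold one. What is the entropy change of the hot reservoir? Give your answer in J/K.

The hot reservoir loses heat Q, so ΔS_hot = −Q/T_H = −79300/905 = -87.6 J/K.

ΔS_hot = -87.6 J/K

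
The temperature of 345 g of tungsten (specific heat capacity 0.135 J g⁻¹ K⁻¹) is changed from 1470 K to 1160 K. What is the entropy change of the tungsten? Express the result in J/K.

ΔS = -11 J/K

ΔS = ∫dQ_rev/T = m c ln(T₂/T₁) = 345 × 0.135 × ln(1160/1470) = -11 J/K.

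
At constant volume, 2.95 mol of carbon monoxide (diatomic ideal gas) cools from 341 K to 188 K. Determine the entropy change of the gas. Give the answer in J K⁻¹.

At constant volume, ΔS = nC_V ln(T₂/T₁) with C_V = 5R/2 = 20.79 J mol⁻¹ K⁻¹.
ΔS = 2.95 × 20.79 × ln(188/341) = -36.5 J/K.

ΔS = -36.5 J/K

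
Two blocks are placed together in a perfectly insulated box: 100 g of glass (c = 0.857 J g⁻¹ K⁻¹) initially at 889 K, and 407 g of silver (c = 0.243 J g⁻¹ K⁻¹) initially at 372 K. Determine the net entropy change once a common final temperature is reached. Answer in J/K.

Energy balance: T_f = (m₁c₁T₁ + m₂c₂T₂)/(m₁c₁ + m₂c₂) = 612.01 K.
ΔS₁ = m₁c₁ ln(T_f/T₁) = 85.7 × ln(612.01/889) = -32 J/K.
ΔS₂ = m₂c₂ ln(T_f/T₂) = 98.901 × ln(612.01/372) = 49.24 J/K.
ΔS_total = -32 + 49.24 = 17.2 J/K.

ΔS_total = 17.2 J/K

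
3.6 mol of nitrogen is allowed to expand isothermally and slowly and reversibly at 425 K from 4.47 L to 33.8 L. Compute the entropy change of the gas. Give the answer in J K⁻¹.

For an isothermal ideal gas ΔS_gas = nR ln(V₂/V₁) = 3.6 × 8.314 × ln(33.8/4.47) = 60.6 J/K.

ΔS_gas = 60.6 J/K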